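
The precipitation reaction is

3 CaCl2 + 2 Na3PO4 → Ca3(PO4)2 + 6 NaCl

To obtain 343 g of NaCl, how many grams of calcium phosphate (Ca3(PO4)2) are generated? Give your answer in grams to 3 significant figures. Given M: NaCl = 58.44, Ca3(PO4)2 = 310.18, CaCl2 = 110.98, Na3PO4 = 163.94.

303 g

n(NaCl) = 343.0 g / 58.44 g/mol = 5.869 mol.
From the equation the NaCl:Ca3(PO4)2 mole ratio is 6:1, so n(Ca3(PO4)2) = 5.869 × 1/6 = 0.9782 mol.
Mass of Ca3(PO4)2 = 0.9782 mol × 310.18 g/mol = 303.4 g.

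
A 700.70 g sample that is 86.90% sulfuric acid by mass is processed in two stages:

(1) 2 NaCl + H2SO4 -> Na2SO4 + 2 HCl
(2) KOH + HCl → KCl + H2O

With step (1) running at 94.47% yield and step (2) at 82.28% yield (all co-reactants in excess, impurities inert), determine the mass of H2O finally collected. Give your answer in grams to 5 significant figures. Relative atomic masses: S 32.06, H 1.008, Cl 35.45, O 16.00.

Pure H2SO4 = 700.70 × 0.8690 = 608.908 g.
M(H2SO4) = 2(1.008) + 32.06 + 4(16.00) = 98.076 g/mol.
M(H2O) = 2(1.008) + 16.00 = 18.016 g/mol.
n(H2SO4) = 608.908 / 98.076 = 6.20854 mol.
Step 1 (H2SO4:HCl = 1:2): theoretical n(HCl) = 12.4171 mol; at 94.47% yield, n(HCl) = 11.7304 mol.
Step 2 (HCl:H2O = 1:1): theoretical n(H2O) = 11.7304 mol, so theoretical mass = 11.7304 × 18.016 = 211.335 g.
At 82.28% yield, actual mass of H2O = 211.335 × 0.8228 = 173.886 g.

173.89 g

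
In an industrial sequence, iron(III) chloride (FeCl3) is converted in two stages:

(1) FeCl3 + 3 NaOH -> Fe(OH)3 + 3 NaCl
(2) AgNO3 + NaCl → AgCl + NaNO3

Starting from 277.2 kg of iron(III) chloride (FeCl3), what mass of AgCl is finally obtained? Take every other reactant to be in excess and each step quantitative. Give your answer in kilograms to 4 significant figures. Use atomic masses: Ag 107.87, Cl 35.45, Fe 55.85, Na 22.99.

734.8 kg

M(FeCl3) = 55.85 + 3(35.45) = 162.20 g/mol.
M(AgCl) = 107.87 + 35.45 = 143.32 g/mol.
277.2 kg = 277200 g.
n(FeCl3) = 277200 / 162.20 = 1709.0 mol.
Step 1 gives a 1:3 ratio of FeCl3 to NaCl, so n(NaCl) = 5127.0 mol.
In step 2 the NaCl:AgCl ratio is 1:1, so n(AgCl) = 5127.0 mol.
Mass of AgCl = 5127.0 × 143.32 = 734800 g = 734.8 kg.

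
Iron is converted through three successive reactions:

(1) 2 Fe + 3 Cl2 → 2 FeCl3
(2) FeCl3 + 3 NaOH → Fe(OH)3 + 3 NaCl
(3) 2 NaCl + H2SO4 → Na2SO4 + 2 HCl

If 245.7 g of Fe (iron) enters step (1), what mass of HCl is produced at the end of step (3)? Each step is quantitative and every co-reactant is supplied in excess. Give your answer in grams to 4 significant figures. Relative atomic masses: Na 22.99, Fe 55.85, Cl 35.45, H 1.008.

M(Fe) = 55.85 g/mol.
M(HCl) = 1.008 + 35.45 = 36.458 g/mol.
n(Fe) = 245.7 / 55.85 = 4.3993 mol.
Reaction (1): Fe→FeCl3 ratio 2:2 ⇒ n(FeCl3) = 4.3993 mol.
Reaction (2): FeCl3→NaCl ratio 1:3 ⇒ n(NaCl) = 13.198 mol.
Reaction (3): NaCl→HCl ratio 2:2 ⇒ n(HCl) = 13.198 mol.
Mass of HCl = 13.198 × 36.458 = 481.17 g.

481.2 g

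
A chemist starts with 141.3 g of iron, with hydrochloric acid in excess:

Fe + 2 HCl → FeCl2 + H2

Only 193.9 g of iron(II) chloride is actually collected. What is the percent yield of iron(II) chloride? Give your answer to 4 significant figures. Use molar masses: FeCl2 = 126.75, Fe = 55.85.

60.47 %

n(Fe) = 141.30 g / 55.85 g/mol = 2.5300 mol.
From the equation the Fe:FeCl2 mole ratio is 1:1, so n(FeCl2) = 2.5300 × 1/1 = 2.5300 mol.
Mass of FeCl2 = 2.5300 mol × 126.75 g/mol = 320.68 g.
This is the theoretical yield. Percent yield = 193.9 g / 320.68 g × 100% = 60.466%.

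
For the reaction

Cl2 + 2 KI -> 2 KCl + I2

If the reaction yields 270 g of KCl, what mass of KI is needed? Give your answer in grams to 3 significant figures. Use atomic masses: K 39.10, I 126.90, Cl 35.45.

M(KCl) = 39.10 + 35.45 = 74.55 g/mol.
M(KI) = 39.10 + 126.90 = 166.00 g/mol.
n(KCl) = 270.0 g / 74.55 g/mol = 3.622 mol.
From the equation the KCl:KI mole ratio is 2:2, so n(KI) = 3.622 × 2/2 = 3.622 mol.
Mass of KI = 3.622 mol × 166.00 g/mol = 601.2 g.

601 g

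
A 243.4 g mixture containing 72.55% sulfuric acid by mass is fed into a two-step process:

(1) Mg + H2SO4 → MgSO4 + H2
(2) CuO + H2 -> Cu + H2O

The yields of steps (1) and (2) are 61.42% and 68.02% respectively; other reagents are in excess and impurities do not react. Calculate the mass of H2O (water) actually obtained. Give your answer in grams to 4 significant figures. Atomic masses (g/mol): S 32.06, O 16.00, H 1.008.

13.55 g

Pure H2SO4 = 243.4 × 0.7255 = 176.59 g.
M(H2SO4) = 2(1.008) + 32.06 + 4(16.00) = 98.076 g/mol.
M(H2O) = 2(1.008) + 16.00 = 18.016 g/mol.
n(H2SO4) = 176.59 / 98.076 = 1.8005 mol.
Step 1 (H2SO4:H2 = 1:1): theoretical n(H2) = 1.8005 mol; at 61.42% yield, n(H2) = 1.1059 mol.
Step 2 (H2:H2O = 1:1): theoretical n(H2O) = 1.1059 mol, so theoretical mass = 1.1059 × 18.016 = 19.923 g.
At 68.02% yield, actual mass of H2O = 19.923 × 0.6802 = 13.552 g.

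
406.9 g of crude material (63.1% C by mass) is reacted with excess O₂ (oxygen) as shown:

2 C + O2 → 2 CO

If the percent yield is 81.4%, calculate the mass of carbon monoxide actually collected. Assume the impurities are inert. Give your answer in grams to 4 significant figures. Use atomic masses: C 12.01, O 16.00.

Pure C available = 406.9 g × 0.631 = 256.75 g.
M(C) = 12.01 g/mol.
M(CO) = 12.01 + 16.00 = 28.01 g/mol.
n(C) = 256.75 g / 12.01 g/mol = 21.378 mol.
From the equation the C:CO mole ratio is 2:2, so n(CO) = 21.378 × 2/2 = 21.378 mol.
Mass of CO = 21.378 mol × 28.01 g/mol = 598.81 g.
Actual mass collected = 598.81 g × 0.814 = 487.43 g.

487.4 g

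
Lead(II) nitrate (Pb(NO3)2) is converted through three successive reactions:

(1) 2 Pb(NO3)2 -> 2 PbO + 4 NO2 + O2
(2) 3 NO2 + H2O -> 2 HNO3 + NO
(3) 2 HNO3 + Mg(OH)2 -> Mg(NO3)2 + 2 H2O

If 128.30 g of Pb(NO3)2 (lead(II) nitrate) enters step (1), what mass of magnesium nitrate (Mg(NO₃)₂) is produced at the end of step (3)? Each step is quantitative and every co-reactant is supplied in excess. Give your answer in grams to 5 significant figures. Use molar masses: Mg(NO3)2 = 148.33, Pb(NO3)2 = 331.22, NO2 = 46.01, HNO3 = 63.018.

38.304 g

n(Pb(NO3)2) = 128.30 / 331.22 = 0.387356 mol.
Reaction (1): Pb(NO3)2→NO2 ratio 2:4 ⇒ n(NO2) = 0.774712 mol.
Reaction (2): NO2→HNO3 ratio 3:2 ⇒ n(HNO3) = 0.516474 mol.
Reaction (3): HNO3→Mg(NO3)2 ratio 2:1 ⇒ n(Mg(NO3)2) = 0.258237 mol.
Mass of Mg(NO3)2 = 0.258237 × 148.33 = 38.3043 g.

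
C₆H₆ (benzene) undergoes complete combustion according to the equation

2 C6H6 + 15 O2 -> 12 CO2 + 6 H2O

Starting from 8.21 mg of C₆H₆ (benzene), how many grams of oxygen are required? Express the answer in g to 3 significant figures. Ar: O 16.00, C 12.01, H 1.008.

0.0252 g

M(C6H6) = 6(12.01) + 6(1.008) = 78.108 g/mol.
M(O2) = 2(16.00) = 32.00 g/mol.
Convert: 8.21 mg = 0.008210 g.
n(C6H6) = 0.008210 g / 78.108 g/mol = 0.0001051 mol.
From the equation the C6H6:O2 mole ratio is 2:15, so n(O2) = 0.0001051 × 15/2 = 0.0007883 mol.
Mass of O2 = 0.0007883 mol × 32.00 g/mol = 0.02523 g.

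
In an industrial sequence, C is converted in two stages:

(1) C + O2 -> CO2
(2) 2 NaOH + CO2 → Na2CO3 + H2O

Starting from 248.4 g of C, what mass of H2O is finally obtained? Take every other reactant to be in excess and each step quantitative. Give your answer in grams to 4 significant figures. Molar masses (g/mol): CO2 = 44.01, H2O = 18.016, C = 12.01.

372.6 g

n(C) = 248.40 / 12.01 = 20.683 mol.
Step 1 gives a 1:1 ratio of C to CO2, so n(CO2) = 20.683 mol.
In step 2 the CO2:H2O ratio is 1:1, so n(H2O) = 20.683 mol.
Mass of H2O = 20.683 × 18.016 = 372.62 g.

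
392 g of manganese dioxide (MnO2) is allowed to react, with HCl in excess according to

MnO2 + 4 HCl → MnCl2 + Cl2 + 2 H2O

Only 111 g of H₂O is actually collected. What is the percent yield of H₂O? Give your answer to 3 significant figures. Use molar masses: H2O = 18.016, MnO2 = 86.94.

68.3 %

n(MnO2) = 392.0 g / 86.94 g/mol = 4.509 mol.
From the equation the MnO2:H2O mole ratio is 1:2, so n(H2O) = 4.509 × 2/1 = 9.018 mol.
Mass of H2O = 9.018 mol × 18.016 g/mol = 162.5 g.
This is the theoretical yield. Percent yield = 111 g / 162.5 g × 100% = 68.32%.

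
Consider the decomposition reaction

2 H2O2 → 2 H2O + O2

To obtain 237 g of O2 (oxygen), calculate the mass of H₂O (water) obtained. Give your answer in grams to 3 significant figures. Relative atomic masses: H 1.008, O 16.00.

267 g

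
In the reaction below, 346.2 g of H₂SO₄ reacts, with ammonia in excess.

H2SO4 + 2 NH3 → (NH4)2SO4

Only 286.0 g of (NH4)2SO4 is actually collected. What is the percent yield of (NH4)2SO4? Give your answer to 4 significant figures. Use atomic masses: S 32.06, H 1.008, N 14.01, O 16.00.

M(H2SO4) = 2(1.008) + 32.06 + 4(16.00) = 98.076 g/mol.
M((NH4)2SO4) = 2(14.01) + 8(1.008) + 32.06 + 4(16.00) = 132.144 g/mol.
n(H2SO4) = 346.20 g / 98.076 g/mol = 3.5299 mol.
From the equation the H2SO4:(NH4)2SO4 mole ratio is 1:1, so n((NH4)2SO4) = 3.5299 × 1/1 = 3.5299 mol.
Mass of (NH4)2SO4 = 3.5299 mol × 132.144 g/mol = 466.46 g.
This is the theoretical yield. Percent yield = 286.0 g / 466.46 g × 100% = 61.313%.

61.31 %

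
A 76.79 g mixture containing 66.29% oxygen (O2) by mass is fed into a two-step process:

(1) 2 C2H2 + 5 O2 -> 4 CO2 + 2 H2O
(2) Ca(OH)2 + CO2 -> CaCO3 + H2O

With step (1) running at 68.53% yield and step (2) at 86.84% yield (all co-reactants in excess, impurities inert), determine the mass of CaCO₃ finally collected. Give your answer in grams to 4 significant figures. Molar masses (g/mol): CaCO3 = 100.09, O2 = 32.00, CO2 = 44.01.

75.80 g

Pure O2 = 76.79 × 0.6629 = 50.904 g.
n(O2) = 50.904 / 32.00 = 1.5908 mol.
Step 1 (O2:CO2 = 5:4): theoretical n(CO2) = 1.2726 mol; at 68.53% yield, n(CO2) = 0.87211 mol.
Step 2 (CO2:CaCO3 = 1:1): theoretical n(CaCO3) = 0.87211 mol, so theoretical mass = 0.87211 × 100.09 = 87.290 g.
At 86.84% yield, actual mass of CaCO3 = 87.290 × 0.8684 = 75.803 g.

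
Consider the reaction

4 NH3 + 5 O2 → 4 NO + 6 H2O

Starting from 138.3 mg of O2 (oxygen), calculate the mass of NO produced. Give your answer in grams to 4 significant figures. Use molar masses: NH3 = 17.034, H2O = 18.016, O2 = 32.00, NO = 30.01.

0.1038 g

Convert: 138.3 mg = 0.13830 g.
n(O2) = 0.13830 g / 32.00 g/mol = 0.0043219 mol.
From the equation the O2:NO mole ratio is 5:4, so n(NO) = 0.0043219 × 4/5 = 0.0034575 mol.
Mass of NO = 0.0034575 mol × 30.01 g/mol = 0.10376 g.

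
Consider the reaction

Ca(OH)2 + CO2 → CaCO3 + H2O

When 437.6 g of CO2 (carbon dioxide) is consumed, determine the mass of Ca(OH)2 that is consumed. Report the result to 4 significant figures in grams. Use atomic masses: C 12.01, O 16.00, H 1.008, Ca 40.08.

736.8 g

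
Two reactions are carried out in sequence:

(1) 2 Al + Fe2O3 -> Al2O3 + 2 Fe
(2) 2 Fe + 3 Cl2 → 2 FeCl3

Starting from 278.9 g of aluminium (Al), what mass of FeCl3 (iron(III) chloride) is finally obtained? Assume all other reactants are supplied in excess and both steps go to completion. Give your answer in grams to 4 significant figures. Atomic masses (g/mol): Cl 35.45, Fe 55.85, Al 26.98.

M(Al) = 26.98 g/mol.
M(FeCl3) = 55.85 + 3(35.45) = 162.20 g/mol.
n(Al) = 278.90 / 26.98 = 10.337 mol.
Step 1 gives a 2:2 ratio of Al to Fe, so n(Fe) = 10.337 mol.
In step 2 the Fe:FeCl3 ratio is 2:2, so n(FeCl3) = 10.337 mol.
Mass of FeCl3 = 10.337 × 162.20 = 1676.7 g.

1677 g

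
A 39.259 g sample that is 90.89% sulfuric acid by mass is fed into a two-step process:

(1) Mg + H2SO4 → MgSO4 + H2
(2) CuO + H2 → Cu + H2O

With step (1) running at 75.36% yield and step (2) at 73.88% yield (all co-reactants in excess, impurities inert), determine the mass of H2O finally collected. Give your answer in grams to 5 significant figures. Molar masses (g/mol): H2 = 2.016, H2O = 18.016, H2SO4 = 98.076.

Pure H2SO4 = 39.259 × 0.9089 = 35.6825 g.
n(H2SO4) = 35.6825 / 98.076 = 0.363825 mol.
Step 1 (H2SO4:H2 = 1:1): theoretical n(H2) = 0.363825 mol; at 75.36% yield, n(H2) = 0.274179 mol.
Step 2 (H2:H2O = 1:1): theoretical n(H2O) = 0.274179 mol, so theoretical mass = 0.274179 × 18.016 = 4.93960 g.
At 73.88% yield, actual mass of H2O = 4.93960 × 0.7388 = 3.64938 g.

3.6494 g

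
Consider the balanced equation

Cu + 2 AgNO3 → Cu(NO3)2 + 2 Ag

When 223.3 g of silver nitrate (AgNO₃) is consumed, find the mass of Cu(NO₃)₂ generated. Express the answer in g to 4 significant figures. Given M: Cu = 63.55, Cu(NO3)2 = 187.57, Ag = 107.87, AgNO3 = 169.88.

123.3 g

n(AgNO3) = 223.30 g / 169.88 g/mol = 1.3145 mol.
From the equation the AgNO3:Cu(NO3)2 mole ratio is 2:1, so n(Cu(NO3)2) = 1.3145 × 1/2 = 0.65723 mol.
Mass of Cu(NO3)2 = 0.65723 mol × 187.57 g/mol = 123.28 g.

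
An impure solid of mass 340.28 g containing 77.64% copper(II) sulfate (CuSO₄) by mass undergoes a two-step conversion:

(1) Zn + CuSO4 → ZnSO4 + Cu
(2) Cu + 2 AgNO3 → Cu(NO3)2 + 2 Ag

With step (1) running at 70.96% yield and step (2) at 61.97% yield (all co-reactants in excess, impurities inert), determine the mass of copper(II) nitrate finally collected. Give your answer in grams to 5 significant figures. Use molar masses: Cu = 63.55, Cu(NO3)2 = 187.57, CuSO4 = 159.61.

Pure CuSO4 = 340.28 × 0.7764 = 264.193 g.
n(CuSO4) = 264.193 / 159.61 = 1.65524 mol.
Step 1 (CuSO4:Cu = 1:1): theoretical n(Cu) = 1.65524 mol; at 70.96% yield, n(Cu) = 1.17456 mol.
Step 2 (Cu:Cu(NO3)2 = 1:1): theoretical n(Cu(NO3)2) = 1.17456 mol, so theoretical mass = 1.17456 × 187.57 = 220.312 g.
At 61.97% yield, actual mass of Cu(NO3)2 = 220.312 × 0.6197 = 136.528 g.

136.53 g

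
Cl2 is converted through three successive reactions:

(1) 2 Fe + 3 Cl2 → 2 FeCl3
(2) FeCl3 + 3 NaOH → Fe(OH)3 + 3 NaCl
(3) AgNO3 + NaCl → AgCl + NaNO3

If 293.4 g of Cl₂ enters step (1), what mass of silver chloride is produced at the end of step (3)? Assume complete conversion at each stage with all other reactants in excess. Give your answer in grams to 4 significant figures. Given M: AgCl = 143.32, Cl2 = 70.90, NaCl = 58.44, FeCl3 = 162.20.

n(Cl2) = 293.4 / 70.90 = 4.1382 mol.
Reaction (1): Cl2→FeCl3 ratio 3:2 ⇒ n(FeCl3) = 2.7588 mol.
Reaction (2): FeCl3→NaCl ratio 1:3 ⇒ n(NaCl) = 8.2764 mol.
Reaction (3): NaCl→AgCl ratio 1:1 ⇒ n(AgCl) = 8.2764 mol.
Mass of AgCl = 8.2764 × 143.32 = 1186.2 g.

1186 g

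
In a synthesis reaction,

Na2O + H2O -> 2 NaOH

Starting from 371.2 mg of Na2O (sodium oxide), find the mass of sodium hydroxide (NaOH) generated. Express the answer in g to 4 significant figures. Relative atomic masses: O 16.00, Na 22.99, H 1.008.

0.4791 g

M(Na2O) = 2(22.99) + 16.00 = 61.98 g/mol.
M(NaOH) = 22.99 + 16.00 + 1.008 = 39.998 g/mol.
Convert: 371.2 mg = 0.37120 g.
n(Na2O) = 0.37120 g / 61.98 g/mol = 0.0059890 mol.
From the equation the Na2O:NaOH mole ratio is 1:2, so n(NaOH) = 0.0059890 × 2/1 = 0.011978 mol.
Mass of NaOH = 0.011978 mol × 39.998 g/mol = 0.47910 g.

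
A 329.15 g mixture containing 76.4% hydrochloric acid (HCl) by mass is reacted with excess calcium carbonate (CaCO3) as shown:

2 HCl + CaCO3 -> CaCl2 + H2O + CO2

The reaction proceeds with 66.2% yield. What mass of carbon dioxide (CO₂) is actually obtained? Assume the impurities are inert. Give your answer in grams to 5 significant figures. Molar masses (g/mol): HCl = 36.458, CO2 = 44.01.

Pure HCl available = 329.15 g × 0.764 = 251.471 g.
n(HCl) = 251.471 g / 36.458 g/mol = 6.89754 mol.
From the equation the HCl:CO2 mole ratio is 2:1, so n(CO2) = 6.89754 × 1/2 = 3.44877 mol.
Mass of CO2 = 3.44877 mol × 44.01 g/mol = 151.780 g.
Actual mass collected = 151.780 g × 0.662 = 100.479 g.

100.48 g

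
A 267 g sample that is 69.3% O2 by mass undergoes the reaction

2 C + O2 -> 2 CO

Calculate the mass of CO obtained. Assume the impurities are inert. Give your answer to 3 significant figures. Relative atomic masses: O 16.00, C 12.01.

Mass of pure O2 = 267 g × 0.693 = 185.0 g.
M(O2) = 2(16.00) = 32.00 g/mol.
M(CO) = 12.01 + 16.00 = 28.01 g/mol.
n(O2) = 185.0 g / 32.00 g/mol = 5.782 mol.
From the equation the O2:CO mole ratio is 1:2, so n(CO) = 5.782 × 2/1 = 11.56 mol.
Mass of CO = 11.56 mol × 28.01 g/mol = 323.9 g.

324 g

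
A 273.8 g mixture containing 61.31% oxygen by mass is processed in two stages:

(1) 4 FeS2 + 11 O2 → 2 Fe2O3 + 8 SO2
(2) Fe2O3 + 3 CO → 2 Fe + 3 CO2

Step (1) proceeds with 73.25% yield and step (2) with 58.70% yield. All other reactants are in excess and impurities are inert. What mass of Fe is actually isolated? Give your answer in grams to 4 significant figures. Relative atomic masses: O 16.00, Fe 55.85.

45.81 g

Pure O2 = 273.8 × 0.6131 = 167.87 g.
M(O2) = 2(16.00) = 32.00 g/mol.
M(Fe) = 55.85 g/mol.
n(O2) = 167.87 / 32.00 = 5.2458 mol.
Step 1 (O2:Fe2O3 = 11:2): theoretical n(Fe2O3) = 0.95379 mol; at 73.25% yield, n(Fe2O3) = 0.69865 mol.
Step 2 (Fe2O3:Fe = 1:2): theoretical n(Fe) = 1.3973 mol, so theoretical mass = 1.3973 × 55.85 = 78.039 g.
At 58.70% yield, actual mass of Fe = 78.039 × 0.5870 = 45.809 g.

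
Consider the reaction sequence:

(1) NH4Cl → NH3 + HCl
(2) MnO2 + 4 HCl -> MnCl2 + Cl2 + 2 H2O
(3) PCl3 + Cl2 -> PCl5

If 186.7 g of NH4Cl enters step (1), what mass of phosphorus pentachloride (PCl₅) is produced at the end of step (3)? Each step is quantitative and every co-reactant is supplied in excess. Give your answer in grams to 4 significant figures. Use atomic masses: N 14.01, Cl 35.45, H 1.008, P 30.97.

181.7 g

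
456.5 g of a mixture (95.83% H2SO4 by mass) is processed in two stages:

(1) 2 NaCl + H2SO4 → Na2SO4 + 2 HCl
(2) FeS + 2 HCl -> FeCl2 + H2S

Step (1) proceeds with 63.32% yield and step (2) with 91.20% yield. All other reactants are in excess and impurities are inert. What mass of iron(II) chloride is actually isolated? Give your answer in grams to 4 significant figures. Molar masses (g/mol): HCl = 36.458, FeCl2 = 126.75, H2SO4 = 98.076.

326.5 g

Pure H2SO4 = 456.5 × 0.9583 = 437.46 g.
n(H2SO4) = 437.46 / 98.076 = 4.4605 mol.
Step 1 (H2SO4:HCl = 1:2): theoretical n(HCl) = 8.9209 mol; at 63.32% yield, n(HCl) = 5.6487 mol.
Step 2 (HCl:FeCl2 = 2:1): theoretical n(FeCl2) = 2.8244 mol, so theoretical mass = 2.8244 × 126.75 = 357.99 g.
At 91.20% yield, actual mass of FeCl2 = 357.99 × 0.9120 = 326.49 g.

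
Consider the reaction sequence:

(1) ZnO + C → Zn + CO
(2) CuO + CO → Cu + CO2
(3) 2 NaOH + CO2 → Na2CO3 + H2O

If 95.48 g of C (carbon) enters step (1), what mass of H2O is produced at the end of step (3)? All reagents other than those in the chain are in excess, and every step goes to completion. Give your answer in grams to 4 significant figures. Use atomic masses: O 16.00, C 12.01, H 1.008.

143.2 g

M(C) = 12.01 g/mol.
M(H2O) = 2(1.008) + 16.00 = 18.016 g/mol.
n(C) = 95.48 / 12.01 = 7.9500 mol.
Reaction (1): C→CO ratio 1:1 ⇒ n(CO) = 7.9500 mol.
Reaction (2): CO→CO2 ratio 1:1 ⇒ n(CO2) = 7.9500 mol.
Reaction (3): CO2→H2O ratio 1:1 ⇒ n(H2O) = 7.9500 mol.
Mass of H2O = 7.9500 × 18.016 = 143.23 g.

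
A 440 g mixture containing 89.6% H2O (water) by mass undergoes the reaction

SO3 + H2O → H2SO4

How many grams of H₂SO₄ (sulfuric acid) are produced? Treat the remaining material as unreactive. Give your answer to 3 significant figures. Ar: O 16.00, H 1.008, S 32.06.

Mass of pure H2O = 440 g × 0.896 = 394.2 g.
M(H2O) = 2(1.008) + 16.00 = 18.016 g/mol.
M(H2SO4) = 2(1.008) + 32.06 + 4(16.00) = 98.076 g/mol.
n(H2O) = 394.2 g / 18.016 g/mol = 21.88 mol.
From the equation the H2O:H2SO4 mole ratio is 1:1, so n(H2SO4) = 21.88 × 1/1 = 21.88 mol.
Mass of H2SO4 = 21.88 mol × 98.076 g/mol = 2146 g.

2150 g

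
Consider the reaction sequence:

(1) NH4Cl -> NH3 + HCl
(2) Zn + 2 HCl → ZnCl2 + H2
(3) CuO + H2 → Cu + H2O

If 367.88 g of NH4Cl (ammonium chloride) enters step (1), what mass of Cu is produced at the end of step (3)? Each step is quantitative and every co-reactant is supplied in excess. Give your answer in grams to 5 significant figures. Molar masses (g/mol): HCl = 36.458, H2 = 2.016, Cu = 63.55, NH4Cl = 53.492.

218.53 g

n(NH4Cl) = 367.88 / 53.492 = 6.87729 mol.
Reaction (1): NH4Cl→HCl ratio 1:1 ⇒ n(HCl) = 6.87729 mol.
Reaction (2): HCl→H2 ratio 2:1 ⇒ n(H2) = 3.43865 mol.
Reaction (3): H2→Cu ratio 1:1 ⇒ n(Cu) = 3.43865 mol.
Mass of Cu = 3.43865 × 63.55 = 218.526 g.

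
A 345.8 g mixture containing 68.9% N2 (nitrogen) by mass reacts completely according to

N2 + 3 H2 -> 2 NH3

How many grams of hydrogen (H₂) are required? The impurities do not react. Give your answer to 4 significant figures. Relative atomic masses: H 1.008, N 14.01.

51.43 g

Mass of pure N2 = 345.8 g × 0.689 = 238.26 g.
M(N2) = 2(14.01) = 28.02 g/mol.
M(H2) = 2(1.008) = 2.016 g/mol.
n(N2) = 238.26 g / 28.02 g/mol = 8.5031 mol.
From the equation the N2:H2 mole ratio is 1:3, so n(H2) = 8.5031 × 3/1 = 25.509 mol.
Mass of H2 = 25.509 mol × 2.016 g/mol = 51.427 g.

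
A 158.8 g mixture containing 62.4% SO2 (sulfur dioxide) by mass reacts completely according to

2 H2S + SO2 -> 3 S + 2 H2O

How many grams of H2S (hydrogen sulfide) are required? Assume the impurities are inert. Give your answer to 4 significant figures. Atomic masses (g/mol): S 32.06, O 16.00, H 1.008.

105.4 g

Mass of pure SO2 = 158.8 g × 0.624 = 99.091 g.
M(SO2) = 32.06 + 2(16.00) = 64.06 g/mol.
M(H2S) = 2(1.008) + 32.06 = 34.076 g/mol.
n(SO2) = 99.091 g / 64.06 g/mol = 1.5468 mol.
From the equation the SO2:H2S mole ratio is 1:2, so n(H2S) = 1.5468 × 2/1 = 3.0937 mol.
Mass of H2S = 3.0937 mol × 34.076 g/mol = 105.42 g.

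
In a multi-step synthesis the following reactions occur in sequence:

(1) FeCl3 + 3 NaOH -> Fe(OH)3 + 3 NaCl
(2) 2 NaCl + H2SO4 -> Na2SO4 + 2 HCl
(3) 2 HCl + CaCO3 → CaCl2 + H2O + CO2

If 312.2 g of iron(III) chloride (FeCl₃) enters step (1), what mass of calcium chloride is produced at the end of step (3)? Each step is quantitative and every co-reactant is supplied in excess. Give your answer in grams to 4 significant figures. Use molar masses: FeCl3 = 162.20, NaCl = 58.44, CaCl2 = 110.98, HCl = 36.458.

320.4 g

n(FeCl3) = 312.2 / 162.20 = 1.9248 mol.
Reaction (1): FeCl3→NaCl ratio 1:3 ⇒ n(NaCl) = 5.7744 mol.
Reaction (2): NaCl→HCl ratio 2:2 ⇒ n(HCl) = 5.7744 mol.
Reaction (3): HCl→CaCl2 ratio 2:1 ⇒ n(CaCl2) = 2.8872 mol.
Mass of CaCl2 = 2.8872 × 110.98 = 320.42 g.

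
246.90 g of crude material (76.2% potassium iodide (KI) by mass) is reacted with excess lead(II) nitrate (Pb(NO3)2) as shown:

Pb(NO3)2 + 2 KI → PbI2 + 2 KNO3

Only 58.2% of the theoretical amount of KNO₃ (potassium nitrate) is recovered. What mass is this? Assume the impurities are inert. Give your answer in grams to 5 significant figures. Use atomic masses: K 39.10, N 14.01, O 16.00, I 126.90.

66.694 g

Pure KI available = 246.90 g × 0.762 = 188.138 g.
M(KI) = 39.10 + 126.90 = 166.00 g/mol.
M(KNO3) = 39.10 + 14.01 + 3(16.00) = 101.11 g/mol.
n(KI) = 188.138 g / 166.00 g/mol = 1.13336 mol.
From the equation the KI:KNO3 mole ratio is 2:2, so n(KNO3) = 1.13336 × 2/2 = 1.13336 mol.
Mass of KNO3 = 1.13336 mol × 101.11 g/mol = 114.594 g.
Actual mass collected = 114.594 g × 0.582 = 66.6937 g.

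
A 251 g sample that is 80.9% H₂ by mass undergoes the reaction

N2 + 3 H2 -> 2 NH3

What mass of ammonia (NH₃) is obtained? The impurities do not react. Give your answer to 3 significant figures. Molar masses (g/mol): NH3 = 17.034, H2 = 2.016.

1140 g

Mass of pure H2 = 251 g × 0.809 = 203.1 g.
n(H2) = 203.1 g / 2.016 g/mol = 100.7 mol.
From the equation the H2:NH3 mole ratio is 3:2, so n(NH3) = 100.7 × 2/3 = 67.15 mol.
Mass of NH3 = 67.15 mol × 17.034 g/mol = 1144 g.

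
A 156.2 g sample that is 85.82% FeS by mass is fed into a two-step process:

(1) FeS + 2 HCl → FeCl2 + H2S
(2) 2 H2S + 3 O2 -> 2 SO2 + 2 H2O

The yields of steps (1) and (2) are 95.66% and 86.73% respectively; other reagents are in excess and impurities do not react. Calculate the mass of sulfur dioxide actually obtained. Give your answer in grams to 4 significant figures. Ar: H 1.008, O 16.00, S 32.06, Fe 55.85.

Pure FeS = 156.2 × 0.8582 = 134.05 g.
M(FeS) = 55.85 + 32.06 = 87.91 g/mol.
M(SO2) = 32.06 + 2(16.00) = 64.06 g/mol.
n(FeS) = 134.05 / 87.91 = 1.5249 mol.
Step 1 (FeS:H2S = 1:1): theoretical n(H2S) = 1.5249 mol; at 95.66% yield, n(H2S) = 1.4587 mol.
Step 2 (H2S:SO2 = 2:2): theoretical n(SO2) = 1.4587 mol, so theoretical mass = 1.4587 × 64.06 = 93.443 g.
At 86.73% yield, actual mass of SO2 = 93.443 × 0.8673 = 81.043 g.

81.04 g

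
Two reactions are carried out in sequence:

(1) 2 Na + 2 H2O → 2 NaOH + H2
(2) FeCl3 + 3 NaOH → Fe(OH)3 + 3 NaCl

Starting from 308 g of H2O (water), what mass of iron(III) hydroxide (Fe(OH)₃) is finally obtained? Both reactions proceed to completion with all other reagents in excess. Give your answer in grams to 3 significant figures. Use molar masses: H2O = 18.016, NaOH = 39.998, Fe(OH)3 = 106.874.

n(H2O) = 308.0 / 18.016 = 17.10 mol.
Step 1 gives a 2:2 ratio of H2O to NaOH, so n(NaOH) = 17.10 mol.
In step 2 the NaOH:Fe(OH)3 ratio is 3:1, so n(Fe(OH)3) = 5.699 mol.
Mass of Fe(OH)3 = 5.699 × 106.874 = 609.0 g.

609 g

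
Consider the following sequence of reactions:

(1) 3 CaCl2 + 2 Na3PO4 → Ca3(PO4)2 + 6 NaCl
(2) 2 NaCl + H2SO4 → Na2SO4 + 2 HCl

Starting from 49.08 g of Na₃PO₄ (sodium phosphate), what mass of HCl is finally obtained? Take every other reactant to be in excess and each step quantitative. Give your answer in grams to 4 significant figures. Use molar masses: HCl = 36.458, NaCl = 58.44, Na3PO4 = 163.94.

32.74 g

n(Na3PO4) = 49.080 / 163.94 = 0.29938 mol.
Step 1 gives a 2:6 ratio of Na3PO4 to NaCl, so n(NaCl) = 0.89813 mol.
In step 2 the NaCl:HCl ratio is 2:2, so n(HCl) = 0.89813 mol.
Mass of HCl = 0.89813 × 36.458 = 32.744 g.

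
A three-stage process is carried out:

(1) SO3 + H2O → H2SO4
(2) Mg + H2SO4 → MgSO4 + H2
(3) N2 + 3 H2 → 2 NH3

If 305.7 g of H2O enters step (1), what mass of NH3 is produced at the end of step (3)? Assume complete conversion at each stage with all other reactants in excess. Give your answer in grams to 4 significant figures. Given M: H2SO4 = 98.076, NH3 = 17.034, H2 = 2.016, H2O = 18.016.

n(H2O) = 305.7 / 18.016 = 16.968 mol.
Reaction (1): H2O→H2SO4 ratio 1:1 ⇒ n(H2SO4) = 16.968 mol.
Reaction (2): H2SO4→H2 ratio 1:1 ⇒ n(H2) = 16.968 mol.
Reaction (3): H2→NH3 ratio 3:2 ⇒ n(NH3) = 11.312 mol.
Mass of NH3 = 11.312 × 17.034 = 192.69 g.

192.7 g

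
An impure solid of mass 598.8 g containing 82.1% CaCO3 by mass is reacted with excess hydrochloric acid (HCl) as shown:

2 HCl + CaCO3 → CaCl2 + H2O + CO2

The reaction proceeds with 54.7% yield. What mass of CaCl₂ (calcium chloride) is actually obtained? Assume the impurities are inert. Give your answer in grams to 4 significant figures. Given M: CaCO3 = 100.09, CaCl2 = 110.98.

298.2 g

Pure CaCO3 available = 598.8 g × 0.821 = 491.61 g.
n(CaCO3) = 491.61 g / 100.09 g/mol = 4.9117 mol.
From the equation the CaCO3:CaCl2 mole ratio is 1:1, so n(CaCl2) = 4.9117 × 1/1 = 4.9117 mol.
Mass of CaCl2 = 4.9117 mol × 110.98 g/mol = 545.10 g.
Actual mass collected = 545.10 g × 0.547 = 298.17 g.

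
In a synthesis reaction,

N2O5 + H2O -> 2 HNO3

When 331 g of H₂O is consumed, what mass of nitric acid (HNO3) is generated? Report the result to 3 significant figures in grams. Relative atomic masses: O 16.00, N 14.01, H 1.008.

2320 g

M(H2O) = 2(1.008) + 16.00 = 18.016 g/mol.
M(HNO3) = 1.008 + 14.01 + 3(16.00) = 63.018 g/mol.
n(H2O) = 331.0 g / 18.016 g/mol = 18.37 mol.
From the equation the H2O:HNO3 mole ratio is 1:2, so n(HNO3) = 18.37 × 2/1 = 36.75 mol.
Mass of HNO3 = 36.75 mol × 63.018 g/mol = 2316 g.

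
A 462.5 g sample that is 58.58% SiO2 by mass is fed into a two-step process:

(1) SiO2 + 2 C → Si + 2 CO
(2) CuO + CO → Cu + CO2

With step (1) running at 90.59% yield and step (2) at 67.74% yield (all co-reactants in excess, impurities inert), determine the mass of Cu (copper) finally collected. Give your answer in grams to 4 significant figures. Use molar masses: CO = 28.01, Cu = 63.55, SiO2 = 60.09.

351.7 g

Pure SiO2 = 462.5 × 0.5858 = 270.93 g.
n(SiO2) = 270.93 / 60.09 = 4.5088 mol.
Step 1 (SiO2:CO = 1:2): theoretical n(CO) = 9.0176 mol; at 90.59% yield, n(CO) = 8.1690 mol.
Step 2 (CO:Cu = 1:1): theoretical n(Cu) = 8.1690 mol, so theoretical mass = 8.1690 × 63.55 = 519.14 g.
At 67.74% yield, actual mass of Cu = 519.14 × 0.6774 = 351.67 g.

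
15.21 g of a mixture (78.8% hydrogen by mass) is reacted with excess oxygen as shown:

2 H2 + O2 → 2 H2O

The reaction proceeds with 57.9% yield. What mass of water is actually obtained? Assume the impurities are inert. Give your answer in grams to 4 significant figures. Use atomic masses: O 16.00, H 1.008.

Pure H2 available = 15.21 g × 0.788 = 11.985 g.
M(H2) = 2(1.008) = 2.016 g/mol.
M(H2O) = 2(1.008) + 16.00 = 18.016 g/mol.
n(H2) = 11.985 g / 2.016 g/mol = 5.9452 mol.
From the equation the H2:H2O mole ratio is 2:2, so n(H2O) = 5.9452 × 2/2 = 5.9452 mol.
Mass of H2O = 5.9452 mol × 18.016 g/mol = 107.11 g.
Actual mass collected = 107.11 g × 0.579 = 62.016 g.

62.02 g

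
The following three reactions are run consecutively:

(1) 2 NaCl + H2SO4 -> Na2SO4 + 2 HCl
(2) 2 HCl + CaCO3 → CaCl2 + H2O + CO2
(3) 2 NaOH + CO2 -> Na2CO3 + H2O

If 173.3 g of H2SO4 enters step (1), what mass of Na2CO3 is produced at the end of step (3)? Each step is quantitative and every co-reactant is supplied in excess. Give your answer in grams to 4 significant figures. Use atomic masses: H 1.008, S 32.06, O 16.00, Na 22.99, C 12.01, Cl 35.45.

187.3 g

M(H2SO4) = 2(1.008) + 32.06 + 4(16.00) = 98.076 g/mol.
M(Na2CO3) = 2(22.99) + 12.01 + 3(16.00) = 105.99 g/mol.
n(H2SO4) = 173.3 / 98.076 = 1.7670 mol.
Reaction (1): H2SO4→HCl ratio 1:2 ⇒ n(HCl) = 3.5340 mol.
Reaction (2): HCl→CO2 ratio 2:1 ⇒ n(CO2) = 1.7670 mol.
Reaction (3): CO2→Na2CO3 ratio 1:1 ⇒ n(Na2CO3) = 1.7670 mol.
Mass of Na2CO3 = 1.7670 × 105.99 = 187.28 g.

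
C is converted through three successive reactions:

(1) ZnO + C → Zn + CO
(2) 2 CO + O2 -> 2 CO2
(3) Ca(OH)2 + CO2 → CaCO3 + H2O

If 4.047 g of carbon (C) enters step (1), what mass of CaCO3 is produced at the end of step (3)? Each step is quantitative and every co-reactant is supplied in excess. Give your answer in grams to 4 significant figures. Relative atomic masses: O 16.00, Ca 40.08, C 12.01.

33.73 g

M(C) = 12.01 g/mol.
M(CaCO3) = 40.08 + 12.01 + 3(16.00) = 100.09 g/mol.
n(C) = 4.047 / 12.01 = 0.33697 mol.
Reaction (1): C→CO ratio 1:1 ⇒ n(CO) = 0.33697 mol.
Reaction (2): CO→CO2 ratio 2:2 ⇒ n(CO2) = 0.33697 mol.
Reaction (3): CO2→CaCO3 ratio 1:1 ⇒ n(CaCO3) = 0.33697 mol.
Mass of CaCO3 = 0.33697 × 100.09 = 33.727 g.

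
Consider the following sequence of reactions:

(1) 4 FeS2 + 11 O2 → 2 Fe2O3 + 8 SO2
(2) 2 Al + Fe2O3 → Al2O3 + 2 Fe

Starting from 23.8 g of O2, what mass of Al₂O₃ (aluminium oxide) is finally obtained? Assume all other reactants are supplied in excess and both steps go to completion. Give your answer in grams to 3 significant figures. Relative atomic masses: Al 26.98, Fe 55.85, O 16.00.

M(O2) = 2(16.00) = 32.00 g/mol.
M(Al2O3) = 2(26.98) + 3(16.00) = 101.96 g/mol.
n(O2) = 23.80 / 32.00 = 0.7438 mol.
Step 1 gives a 11:2 ratio of O2 to Fe2O3, so n(Fe2O3) = 0.1352 mol.
In step 2 the Fe2O3:Al2O3 ratio is 1:1, so n(Al2O3) = 0.1352 mol.
Mass of Al2O3 = 0.1352 × 101.96 = 13.79 g.

13.8 g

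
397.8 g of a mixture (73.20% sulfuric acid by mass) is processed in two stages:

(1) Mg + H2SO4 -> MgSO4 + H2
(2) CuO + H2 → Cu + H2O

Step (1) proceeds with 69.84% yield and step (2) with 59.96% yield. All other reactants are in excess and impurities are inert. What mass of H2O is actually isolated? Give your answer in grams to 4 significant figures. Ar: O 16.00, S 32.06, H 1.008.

22.40 g

Pure H2SO4 = 397.8 × 0.7320 = 291.19 g.
M(H2SO4) = 2(1.008) + 32.06 + 4(16.00) = 98.076 g/mol.
M(H2O) = 2(1.008) + 16.00 = 18.016 g/mol.
n(H2SO4) = 291.19 / 98.076 = 2.9690 mol.
Step 1 (H2SO4:H2 = 1:1): theoretical n(H2) = 2.9690 mol; at 69.84% yield, n(H2) = 2.0736 mol.
Step 2 (H2:H2O = 1:1): theoretical n(H2O) = 2.0736 mol, so theoretical mass = 2.0736 × 18.016 = 37.357 g.
At 59.96% yield, actual mass of H2O = 37.357 × 0.5996 = 22.399 g.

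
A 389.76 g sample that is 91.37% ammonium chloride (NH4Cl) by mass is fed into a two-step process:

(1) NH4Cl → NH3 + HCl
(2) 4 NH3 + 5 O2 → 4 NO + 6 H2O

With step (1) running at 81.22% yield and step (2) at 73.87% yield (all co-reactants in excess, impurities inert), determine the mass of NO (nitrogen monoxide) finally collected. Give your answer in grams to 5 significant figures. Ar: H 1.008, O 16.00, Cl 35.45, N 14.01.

119.87 g

Pure NH4Cl = 389.76 × 0.9137 = 356.124 g.
M(NH4Cl) = 14.01 + 4(1.008) + 35.45 = 53.492 g/mol.
M(NO) = 14.01 + 16.00 = 30.01 g/mol.
n(NH4Cl) = 356.124 / 53.492 = 6.65751 mol.
Step 1 (NH4Cl:NH3 = 1:1): theoretical n(NH3) = 6.65751 mol; at 81.22% yield, n(NH3) = 5.40723 mol.
Step 2 (NH3:NO = 4:4): theoretical n(NO) = 5.40723 mol, so theoretical mass = 5.40723 × 30.01 = 162.271 g.
At 73.87% yield, actual mass of NO = 162.271 × 0.7387 = 119.870 g.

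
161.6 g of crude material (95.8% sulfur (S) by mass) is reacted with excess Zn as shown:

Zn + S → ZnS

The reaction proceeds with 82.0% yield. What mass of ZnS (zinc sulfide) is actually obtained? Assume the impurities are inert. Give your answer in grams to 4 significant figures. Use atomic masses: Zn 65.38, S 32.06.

385.8 g

Pure S available = 161.6 g × 0.958 = 154.81 g.
M(S) = 32.06 g/mol.
M(ZnS) = 65.38 + 32.06 = 97.44 g/mol.
n(S) = 154.81 g / 32.06 g/mol = 4.8288 mol.
From the equation the S:ZnS mole ratio is 1:1, so n(ZnS) = 4.8288 × 1/1 = 4.8288 mol.
Mass of ZnS = 4.8288 mol × 97.44 g/mol = 470.52 g.
Actual mass collected = 470.52 g × 0.820 = 385.83 g.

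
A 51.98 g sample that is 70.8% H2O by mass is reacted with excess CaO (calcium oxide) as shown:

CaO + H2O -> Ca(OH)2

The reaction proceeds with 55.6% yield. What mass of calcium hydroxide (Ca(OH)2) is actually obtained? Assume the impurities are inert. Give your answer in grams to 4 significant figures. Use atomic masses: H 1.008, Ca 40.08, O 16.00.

Pure H2O available = 51.98 g × 0.708 = 36.802 g.
M(H2O) = 2(1.008) + 16.00 = 18.016 g/mol.
M(Ca(OH)2) = 40.08 + 2(16.00) + 2(1.008) = 74.096 g/mol.
n(H2O) = 36.802 g / 18.016 g/mol = 2.0427 mol.
From the equation the H2O:Ca(OH)2 mole ratio is 1:1, so n(Ca(OH)2) = 2.0427 × 1/1 = 2.0427 mol.
Mass of Ca(OH)2 = 2.0427 mol × 74.096 g/mol = 151.36 g.
Actual mass collected = 151.36 g × 0.556 = 84.155 g.

84.16 g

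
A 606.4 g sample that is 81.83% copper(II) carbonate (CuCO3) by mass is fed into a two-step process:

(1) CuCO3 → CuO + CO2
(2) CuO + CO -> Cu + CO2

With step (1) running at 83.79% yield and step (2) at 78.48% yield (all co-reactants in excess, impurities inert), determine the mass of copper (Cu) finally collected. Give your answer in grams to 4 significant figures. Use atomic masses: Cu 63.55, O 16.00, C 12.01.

167.8 g

Pure CuCO3 = 606.4 × 0.8183 = 496.22 g.
M(CuCO3) = 63.55 + 12.01 + 3(16.00) = 123.56 g/mol.
M(Cu) = 63.55 g/mol.
n(CuCO3) = 496.22 / 123.56 = 4.0160 mol.
Step 1 (CuCO3:CuO = 1:1): theoretical n(CuO) = 4.0160 mol; at 83.79% yield, n(CuO) = 3.3650 mol.
Step 2 (CuO:Cu = 1:1): theoretical n(Cu) = 3.3650 mol, so theoretical mass = 3.3650 × 63.55 = 213.85 g.
At 78.48% yield, actual mass of Cu = 213.85 × 0.7848 = 167.83 g.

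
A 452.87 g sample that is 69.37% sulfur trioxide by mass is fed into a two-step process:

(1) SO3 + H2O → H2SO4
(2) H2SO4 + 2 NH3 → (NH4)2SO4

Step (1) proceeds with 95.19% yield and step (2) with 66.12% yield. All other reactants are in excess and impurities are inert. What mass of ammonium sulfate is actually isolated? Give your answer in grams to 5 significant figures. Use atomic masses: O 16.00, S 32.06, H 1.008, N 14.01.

Pure SO3 = 452.87 × 0.6937 = 314.156 g.
M(SO3) = 32.06 + 3(16.00) = 80.06 g/mol.
M((NH4)2SO4) = 2(14.01) + 8(1.008) + 32.06 + 4(16.00) = 132.144 g/mol.
n(SO3) = 314.156 / 80.06 = 3.92401 mol.
Step 1 (SO3:H2SO4 = 1:1): theoretical n(H2SO4) = 3.92401 mol; at 95.19% yield, n(H2SO4) = 3.73526 mol.
Step 2 (H2SO4:(NH4)2SO4 = 1:1): theoretical n((NH4)2SO4) = 3.73526 mol, so theoretical mass = 3.73526 × 132.144 = 493.592 g.
At 66.12% yield, actual mass of (NH4)2SO4 = 493.592 × 0.6612 = 326.363 g.

326.36 g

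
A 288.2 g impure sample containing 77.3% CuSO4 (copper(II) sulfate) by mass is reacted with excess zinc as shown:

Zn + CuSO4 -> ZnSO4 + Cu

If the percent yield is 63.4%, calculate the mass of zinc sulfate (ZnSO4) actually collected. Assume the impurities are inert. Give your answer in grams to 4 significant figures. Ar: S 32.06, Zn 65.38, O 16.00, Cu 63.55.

142.9 g

Pure CuSO4 available = 288.2 g × 0.773 = 222.78 g.
M(CuSO4) = 63.55 + 32.06 + 4(16.00) = 159.61 g/mol.
M(ZnSO4) = 65.38 + 32.06 + 4(16.00) = 161.44 g/mol.
n(CuSO4) = 222.78 g / 159.61 g/mol = 1.3958 mol.
From the equation the CuSO4:ZnSO4 mole ratio is 1:1, so n(ZnSO4) = 1.3958 × 1/1 = 1.3958 mol.
Mass of ZnSO4 = 1.3958 mol × 161.44 g/mol = 225.33 g.
Actual mass collected = 225.33 g × 0.634 = 142.86 g.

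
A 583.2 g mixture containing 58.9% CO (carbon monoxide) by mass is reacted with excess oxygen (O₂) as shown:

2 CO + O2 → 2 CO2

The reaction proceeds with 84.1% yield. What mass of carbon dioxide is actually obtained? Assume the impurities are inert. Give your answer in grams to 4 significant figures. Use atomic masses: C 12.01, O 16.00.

453.9 g

Pure CO available = 583.2 g × 0.589 = 343.50 g.
M(CO) = 12.01 + 16.00 = 28.01 g/mol.
M(CO2) = 12.01 + 2(16.00) = 44.01 g/mol.
n(CO) = 343.50 g / 28.01 g/mol = 12.264 mol.
From the equation the CO:CO2 mole ratio is 2:2, so n(CO2) = 12.264 × 2/2 = 12.264 mol.
Mass of CO2 = 12.264 mol × 44.01 g/mol = 539.72 g.
Actual mass collected = 539.72 g × 0.841 = 453.91 g.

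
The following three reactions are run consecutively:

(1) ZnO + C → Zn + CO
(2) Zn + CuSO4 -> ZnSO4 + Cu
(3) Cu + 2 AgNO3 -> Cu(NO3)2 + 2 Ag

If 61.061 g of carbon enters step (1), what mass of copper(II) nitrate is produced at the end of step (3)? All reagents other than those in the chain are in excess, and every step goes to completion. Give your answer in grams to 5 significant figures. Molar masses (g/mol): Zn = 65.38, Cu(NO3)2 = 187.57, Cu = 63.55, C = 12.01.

953.64 g

n(C) = 61.061 / 12.01 = 5.08418 mol.
Reaction (1): C→Zn ratio 1:1 ⇒ n(Zn) = 5.08418 mol.
Reaction (2): Zn→Cu ratio 1:1 ⇒ n(Cu) = 5.08418 mol.
Reaction (3): Cu→Cu(NO3)2 ratio 1:1 ⇒ n(Cu(NO3)2) = 5.08418 mol.
Mass of Cu(NO3)2 = 5.08418 × 187.57 = 953.640 g.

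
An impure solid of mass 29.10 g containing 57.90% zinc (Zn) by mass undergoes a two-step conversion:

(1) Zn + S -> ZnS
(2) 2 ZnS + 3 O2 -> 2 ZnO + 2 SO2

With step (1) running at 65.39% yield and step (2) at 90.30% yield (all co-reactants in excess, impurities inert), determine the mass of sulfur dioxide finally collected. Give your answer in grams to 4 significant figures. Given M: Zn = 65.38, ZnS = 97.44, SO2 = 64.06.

Pure Zn = 29.10 × 0.5790 = 16.849 g.
n(Zn) = 16.849 / 65.38 = 0.25771 mol.
Step 1 (Zn:ZnS = 1:1): theoretical n(ZnS) = 0.25771 mol; at 65.39% yield, n(ZnS) = 0.16851 mol.
Step 2 (ZnS:SO2 = 2:2): theoretical n(SO2) = 0.16851 mol, so theoretical mass = 0.16851 × 64.06 = 10.795 g.
At 90.30% yield, actual mass of SO2 = 10.795 × 0.9030 = 9.7479 g.

9.748 g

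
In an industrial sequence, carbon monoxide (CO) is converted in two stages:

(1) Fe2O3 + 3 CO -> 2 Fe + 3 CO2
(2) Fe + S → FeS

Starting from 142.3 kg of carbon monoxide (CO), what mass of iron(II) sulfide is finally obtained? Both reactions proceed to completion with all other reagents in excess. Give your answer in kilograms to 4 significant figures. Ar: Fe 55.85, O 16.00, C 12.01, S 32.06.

M(CO) = 12.01 + 16.00 = 28.01 g/mol.
M(FeS) = 55.85 + 32.06 = 87.91 g/mol.
142.3 kg = 142300 g.
n(CO) = 142300 / 28.01 = 5080.3 mol.
Step 1 gives a 3:2 ratio of CO to Fe, so n(Fe) = 3386.9 mol.
In step 2 the Fe:FeS ratio is 1:1, so n(FeS) = 3386.9 mol.
Mass of FeS = 3386.9 × 87.91 = 297740 g = 297.7 kg.

297.7 kg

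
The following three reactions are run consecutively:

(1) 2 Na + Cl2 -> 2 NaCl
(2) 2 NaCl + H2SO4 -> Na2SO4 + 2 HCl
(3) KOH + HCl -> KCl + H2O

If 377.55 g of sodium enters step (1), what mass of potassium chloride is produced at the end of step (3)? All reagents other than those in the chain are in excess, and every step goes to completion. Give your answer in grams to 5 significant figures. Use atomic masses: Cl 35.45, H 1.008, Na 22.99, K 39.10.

1224.3 g

M(Na) = 22.99 g/mol.
M(KCl) = 39.10 + 35.45 = 74.55 g/mol.
n(Na) = 377.55 / 22.99 = 16.4224 mol.
Reaction (1): Na→NaCl ratio 2:2 ⇒ n(NaCl) = 16.4224 mol.
Reaction (2): NaCl→HCl ratio 2:2 ⇒ n(HCl) = 16.4224 mol.
Reaction (3): HCl→KCl ratio 1:1 ⇒ n(KCl) = 16.4224 mol.
Mass of KCl = 16.4224 × 74.55 = 1224.29 g.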